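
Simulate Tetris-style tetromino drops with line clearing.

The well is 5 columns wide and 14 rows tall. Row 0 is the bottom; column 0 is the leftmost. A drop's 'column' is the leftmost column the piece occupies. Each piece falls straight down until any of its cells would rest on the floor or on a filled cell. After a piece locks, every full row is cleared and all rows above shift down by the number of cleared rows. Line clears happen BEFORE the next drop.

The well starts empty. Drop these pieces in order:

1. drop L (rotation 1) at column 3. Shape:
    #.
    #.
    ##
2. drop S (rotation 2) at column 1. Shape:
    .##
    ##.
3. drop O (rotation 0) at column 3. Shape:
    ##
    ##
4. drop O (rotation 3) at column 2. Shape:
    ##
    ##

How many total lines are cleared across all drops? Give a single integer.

Drop 1: L rot1 at col 3 lands with bottom-row=0; cleared 0 line(s) (total 0); column heights now [0 0 0 3 1], max=3
Drop 2: S rot2 at col 1 lands with bottom-row=2; cleared 0 line(s) (total 0); column heights now [0 3 4 4 1], max=4
Drop 3: O rot0 at col 3 lands with bottom-row=4; cleared 0 line(s) (total 0); column heights now [0 3 4 6 6], max=6
Drop 4: O rot3 at col 2 lands with bottom-row=6; cleared 0 line(s) (total 0); column heights now [0 3 8 8 6], max=8

Answer: 0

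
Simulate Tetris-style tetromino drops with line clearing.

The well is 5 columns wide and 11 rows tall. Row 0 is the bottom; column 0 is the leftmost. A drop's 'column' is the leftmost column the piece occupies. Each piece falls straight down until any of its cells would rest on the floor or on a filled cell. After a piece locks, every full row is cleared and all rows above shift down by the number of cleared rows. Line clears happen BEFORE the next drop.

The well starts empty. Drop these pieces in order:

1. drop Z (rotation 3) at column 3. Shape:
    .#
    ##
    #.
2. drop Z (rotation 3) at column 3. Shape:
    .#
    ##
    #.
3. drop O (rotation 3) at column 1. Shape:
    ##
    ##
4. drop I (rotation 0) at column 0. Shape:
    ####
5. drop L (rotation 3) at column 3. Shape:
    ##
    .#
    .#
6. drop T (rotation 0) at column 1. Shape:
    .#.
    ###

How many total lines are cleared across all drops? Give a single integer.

Drop 1: Z rot3 at col 3 lands with bottom-row=0; cleared 0 line(s) (total 0); column heights now [0 0 0 2 3], max=3
Drop 2: Z rot3 at col 3 lands with bottom-row=2; cleared 0 line(s) (total 0); column heights now [0 0 0 4 5], max=5
Drop 3: O rot3 at col 1 lands with bottom-row=0; cleared 0 line(s) (total 0); column heights now [0 2 2 4 5], max=5
Drop 4: I rot0 at col 0 lands with bottom-row=4; cleared 1 line(s) (total 1); column heights now [0 2 2 4 4], max=4
Drop 5: L rot3 at col 3 lands with bottom-row=4; cleared 0 line(s) (total 1); column heights now [0 2 2 7 7], max=7
Drop 6: T rot0 at col 1 lands with bottom-row=7; cleared 0 line(s) (total 1); column heights now [0 8 9 8 7], max=9

Answer: 1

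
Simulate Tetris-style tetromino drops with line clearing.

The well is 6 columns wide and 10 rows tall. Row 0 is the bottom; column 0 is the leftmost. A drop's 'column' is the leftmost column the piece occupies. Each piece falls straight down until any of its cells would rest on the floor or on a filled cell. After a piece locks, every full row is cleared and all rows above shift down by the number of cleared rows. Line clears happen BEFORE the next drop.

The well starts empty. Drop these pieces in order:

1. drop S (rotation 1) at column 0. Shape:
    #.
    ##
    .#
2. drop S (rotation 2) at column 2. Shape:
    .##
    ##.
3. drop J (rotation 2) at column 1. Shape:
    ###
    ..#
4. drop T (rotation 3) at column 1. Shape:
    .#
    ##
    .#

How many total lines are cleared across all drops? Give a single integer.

Drop 1: S rot1 at col 0 lands with bottom-row=0; cleared 0 line(s) (total 0); column heights now [3 2 0 0 0 0], max=3
Drop 2: S rot2 at col 2 lands with bottom-row=0; cleared 0 line(s) (total 0); column heights now [3 2 1 2 2 0], max=3
Drop 3: J rot2 at col 1 lands with bottom-row=2; cleared 0 line(s) (total 0); column heights now [3 4 4 4 2 0], max=4
Drop 4: T rot3 at col 1 lands with bottom-row=4; cleared 0 line(s) (total 0); column heights now [3 6 7 4 2 0], max=7

Answer: 0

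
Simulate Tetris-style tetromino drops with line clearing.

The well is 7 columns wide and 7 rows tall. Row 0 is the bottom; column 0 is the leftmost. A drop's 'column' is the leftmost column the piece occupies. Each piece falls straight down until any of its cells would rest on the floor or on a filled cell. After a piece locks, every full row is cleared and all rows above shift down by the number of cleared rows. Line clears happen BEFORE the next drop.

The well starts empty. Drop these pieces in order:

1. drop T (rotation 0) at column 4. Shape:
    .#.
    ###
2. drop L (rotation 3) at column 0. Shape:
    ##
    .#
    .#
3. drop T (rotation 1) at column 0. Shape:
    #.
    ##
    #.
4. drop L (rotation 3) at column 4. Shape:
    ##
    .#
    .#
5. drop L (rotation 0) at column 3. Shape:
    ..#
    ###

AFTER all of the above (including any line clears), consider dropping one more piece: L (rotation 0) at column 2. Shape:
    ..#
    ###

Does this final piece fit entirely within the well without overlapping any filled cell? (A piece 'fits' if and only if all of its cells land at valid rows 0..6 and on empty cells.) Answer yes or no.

Drop 1: T rot0 at col 4 lands with bottom-row=0; cleared 0 line(s) (total 0); column heights now [0 0 0 0 1 2 1], max=2
Drop 2: L rot3 at col 0 lands with bottom-row=0; cleared 0 line(s) (total 0); column heights now [3 3 0 0 1 2 1], max=3
Drop 3: T rot1 at col 0 lands with bottom-row=3; cleared 0 line(s) (total 0); column heights now [6 5 0 0 1 2 1], max=6
Drop 4: L rot3 at col 4 lands with bottom-row=2; cleared 0 line(s) (total 0); column heights now [6 5 0 0 5 5 1], max=6
Drop 5: L rot0 at col 3 lands with bottom-row=5; cleared 0 line(s) (total 0); column heights now [6 5 0 6 6 7 1], max=7
Test piece L rot0 at col 2 (width 3): heights before test = [6 5 0 6 6 7 1]; fits = False

Answer: no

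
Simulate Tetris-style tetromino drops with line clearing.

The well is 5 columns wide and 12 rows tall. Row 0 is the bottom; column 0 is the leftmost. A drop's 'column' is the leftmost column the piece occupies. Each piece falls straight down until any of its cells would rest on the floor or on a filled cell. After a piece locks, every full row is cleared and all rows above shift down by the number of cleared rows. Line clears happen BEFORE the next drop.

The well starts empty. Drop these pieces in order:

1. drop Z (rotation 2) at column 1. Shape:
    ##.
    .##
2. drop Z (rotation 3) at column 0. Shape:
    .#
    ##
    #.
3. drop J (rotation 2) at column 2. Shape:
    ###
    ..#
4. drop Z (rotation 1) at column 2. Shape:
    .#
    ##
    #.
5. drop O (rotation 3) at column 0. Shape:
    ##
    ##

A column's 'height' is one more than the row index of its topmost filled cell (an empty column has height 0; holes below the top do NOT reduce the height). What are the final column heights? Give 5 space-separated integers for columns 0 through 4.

Answer: 5 5 4 5 2

Derivation:
Drop 1: Z rot2 at col 1 lands with bottom-row=0; cleared 0 line(s) (total 0); column heights now [0 2 2 1 0], max=2
Drop 2: Z rot3 at col 0 lands with bottom-row=1; cleared 0 line(s) (total 0); column heights now [3 4 2 1 0], max=4
Drop 3: J rot2 at col 2 lands with bottom-row=1; cleared 1 line(s) (total 1); column heights now [2 3 2 1 2], max=3
Drop 4: Z rot1 at col 2 lands with bottom-row=2; cleared 0 line(s) (total 1); column heights now [2 3 4 5 2], max=5
Drop 5: O rot3 at col 0 lands with bottom-row=3; cleared 0 line(s) (total 1); column heights now [5 5 4 5 2], max=5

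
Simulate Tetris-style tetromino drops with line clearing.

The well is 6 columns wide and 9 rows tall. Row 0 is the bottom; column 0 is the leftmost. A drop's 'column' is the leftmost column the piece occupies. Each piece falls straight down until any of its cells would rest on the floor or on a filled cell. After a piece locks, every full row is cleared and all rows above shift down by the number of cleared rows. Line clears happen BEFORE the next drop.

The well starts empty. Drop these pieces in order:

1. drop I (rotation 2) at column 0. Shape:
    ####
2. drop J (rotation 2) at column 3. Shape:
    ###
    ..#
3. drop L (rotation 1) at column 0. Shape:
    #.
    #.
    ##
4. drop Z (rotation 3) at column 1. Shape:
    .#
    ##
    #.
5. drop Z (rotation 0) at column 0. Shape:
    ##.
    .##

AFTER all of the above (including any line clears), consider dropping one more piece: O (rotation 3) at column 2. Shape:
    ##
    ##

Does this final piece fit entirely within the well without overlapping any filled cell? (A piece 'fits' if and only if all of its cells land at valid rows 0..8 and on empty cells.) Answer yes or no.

Answer: yes

Derivation:
Drop 1: I rot2 at col 0 lands with bottom-row=0; cleared 0 line(s) (total 0); column heights now [1 1 1 1 0 0], max=1
Drop 2: J rot2 at col 3 lands with bottom-row=0; cleared 0 line(s) (total 0); column heights now [1 1 1 2 2 2], max=2
Drop 3: L rot1 at col 0 lands with bottom-row=1; cleared 0 line(s) (total 0); column heights now [4 2 1 2 2 2], max=4
Drop 4: Z rot3 at col 1 lands with bottom-row=2; cleared 0 line(s) (total 0); column heights now [4 4 5 2 2 2], max=5
Drop 5: Z rot0 at col 0 lands with bottom-row=5; cleared 0 line(s) (total 0); column heights now [7 7 6 2 2 2], max=7
Test piece O rot3 at col 2 (width 2): heights before test = [7 7 6 2 2 2]; fits = True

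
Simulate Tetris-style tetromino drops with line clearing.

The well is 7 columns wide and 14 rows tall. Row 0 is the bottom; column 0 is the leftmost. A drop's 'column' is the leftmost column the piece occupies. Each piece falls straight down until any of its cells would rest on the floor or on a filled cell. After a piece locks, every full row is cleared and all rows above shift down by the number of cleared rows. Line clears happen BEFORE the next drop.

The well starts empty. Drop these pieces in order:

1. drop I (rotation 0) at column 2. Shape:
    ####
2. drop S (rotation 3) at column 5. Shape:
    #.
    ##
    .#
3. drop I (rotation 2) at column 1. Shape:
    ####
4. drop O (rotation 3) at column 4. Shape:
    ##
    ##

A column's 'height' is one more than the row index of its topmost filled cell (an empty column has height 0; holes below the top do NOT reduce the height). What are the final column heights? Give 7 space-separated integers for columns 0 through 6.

Answer: 0 2 2 2 5 5 2

Derivation:
Drop 1: I rot0 at col 2 lands with bottom-row=0; cleared 0 line(s) (total 0); column heights now [0 0 1 1 1 1 0], max=1
Drop 2: S rot3 at col 5 lands with bottom-row=0; cleared 0 line(s) (total 0); column heights now [0 0 1 1 1 3 2], max=3
Drop 3: I rot2 at col 1 lands with bottom-row=1; cleared 0 line(s) (total 0); column heights now [0 2 2 2 2 3 2], max=3
Drop 4: O rot3 at col 4 lands with bottom-row=3; cleared 0 line(s) (total 0); column heights now [0 2 2 2 5 5 2], max=5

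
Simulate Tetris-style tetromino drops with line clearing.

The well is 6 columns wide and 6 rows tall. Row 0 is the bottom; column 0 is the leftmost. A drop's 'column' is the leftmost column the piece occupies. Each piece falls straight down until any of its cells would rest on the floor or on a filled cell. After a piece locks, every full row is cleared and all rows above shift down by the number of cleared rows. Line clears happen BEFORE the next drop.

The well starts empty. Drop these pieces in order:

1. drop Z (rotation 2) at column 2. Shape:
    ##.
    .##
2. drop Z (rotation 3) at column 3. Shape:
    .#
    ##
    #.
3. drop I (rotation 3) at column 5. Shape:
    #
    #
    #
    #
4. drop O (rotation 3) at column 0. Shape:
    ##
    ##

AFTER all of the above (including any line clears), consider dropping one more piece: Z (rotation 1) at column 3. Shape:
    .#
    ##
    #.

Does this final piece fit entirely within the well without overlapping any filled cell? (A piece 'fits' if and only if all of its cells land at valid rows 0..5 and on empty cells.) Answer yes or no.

Drop 1: Z rot2 at col 2 lands with bottom-row=0; cleared 0 line(s) (total 0); column heights now [0 0 2 2 1 0], max=2
Drop 2: Z rot3 at col 3 lands with bottom-row=2; cleared 0 line(s) (total 0); column heights now [0 0 2 4 5 0], max=5
Drop 3: I rot3 at col 5 lands with bottom-row=0; cleared 0 line(s) (total 0); column heights now [0 0 2 4 5 4], max=5
Drop 4: O rot3 at col 0 lands with bottom-row=0; cleared 0 line(s) (total 0); column heights now [2 2 2 4 5 4], max=5
Test piece Z rot1 at col 3 (width 2): heights before test = [2 2 2 4 5 4]; fits = False

Answer: no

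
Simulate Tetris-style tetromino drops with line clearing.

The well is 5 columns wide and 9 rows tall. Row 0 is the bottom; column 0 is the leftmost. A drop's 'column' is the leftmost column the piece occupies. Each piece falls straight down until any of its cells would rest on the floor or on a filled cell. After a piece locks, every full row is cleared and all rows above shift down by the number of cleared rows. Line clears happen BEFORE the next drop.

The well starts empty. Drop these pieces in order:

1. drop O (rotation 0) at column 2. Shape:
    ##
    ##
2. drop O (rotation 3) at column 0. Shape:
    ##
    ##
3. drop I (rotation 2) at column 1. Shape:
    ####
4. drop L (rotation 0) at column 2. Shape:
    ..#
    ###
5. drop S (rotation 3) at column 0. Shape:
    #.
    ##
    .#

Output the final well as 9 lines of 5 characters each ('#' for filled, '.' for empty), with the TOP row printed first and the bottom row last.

Drop 1: O rot0 at col 2 lands with bottom-row=0; cleared 0 line(s) (total 0); column heights now [0 0 2 2 0], max=2
Drop 2: O rot3 at col 0 lands with bottom-row=0; cleared 0 line(s) (total 0); column heights now [2 2 2 2 0], max=2
Drop 3: I rot2 at col 1 lands with bottom-row=2; cleared 0 line(s) (total 0); column heights now [2 3 3 3 3], max=3
Drop 4: L rot0 at col 2 lands with bottom-row=3; cleared 0 line(s) (total 0); column heights now [2 3 4 4 5], max=5
Drop 5: S rot3 at col 0 lands with bottom-row=3; cleared 0 line(s) (total 0); column heights now [6 5 4 4 5], max=6

Answer: .....
.....
.....
#....
##..#
.####
.####
####.
####.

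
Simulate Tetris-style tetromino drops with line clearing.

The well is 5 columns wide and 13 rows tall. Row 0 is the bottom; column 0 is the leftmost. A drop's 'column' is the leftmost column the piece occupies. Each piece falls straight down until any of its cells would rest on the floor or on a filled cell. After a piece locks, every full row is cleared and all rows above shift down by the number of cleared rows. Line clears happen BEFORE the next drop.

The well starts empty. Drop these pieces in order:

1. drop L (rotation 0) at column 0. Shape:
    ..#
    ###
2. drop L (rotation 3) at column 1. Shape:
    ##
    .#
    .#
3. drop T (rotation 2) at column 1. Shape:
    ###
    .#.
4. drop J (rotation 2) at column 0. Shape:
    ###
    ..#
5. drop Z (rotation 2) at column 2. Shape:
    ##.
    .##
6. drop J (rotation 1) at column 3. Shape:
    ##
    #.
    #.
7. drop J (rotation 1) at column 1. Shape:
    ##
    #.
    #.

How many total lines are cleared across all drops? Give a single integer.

Answer: 1

Derivation:
Drop 1: L rot0 at col 0 lands with bottom-row=0; cleared 0 line(s) (total 0); column heights now [1 1 2 0 0], max=2
Drop 2: L rot3 at col 1 lands with bottom-row=2; cleared 0 line(s) (total 0); column heights now [1 5 5 0 0], max=5
Drop 3: T rot2 at col 1 lands with bottom-row=5; cleared 0 line(s) (total 0); column heights now [1 7 7 7 0], max=7
Drop 4: J rot2 at col 0 lands with bottom-row=7; cleared 0 line(s) (total 0); column heights now [9 9 9 7 0], max=9
Drop 5: Z rot2 at col 2 lands with bottom-row=8; cleared 1 line(s) (total 1); column heights now [1 7 9 9 0], max=9
Drop 6: J rot1 at col 3 lands with bottom-row=9; cleared 0 line(s) (total 1); column heights now [1 7 9 12 12], max=12
Drop 7: J rot1 at col 1 lands with bottom-row=7; cleared 0 line(s) (total 1); column heights now [1 10 10 12 12], max=12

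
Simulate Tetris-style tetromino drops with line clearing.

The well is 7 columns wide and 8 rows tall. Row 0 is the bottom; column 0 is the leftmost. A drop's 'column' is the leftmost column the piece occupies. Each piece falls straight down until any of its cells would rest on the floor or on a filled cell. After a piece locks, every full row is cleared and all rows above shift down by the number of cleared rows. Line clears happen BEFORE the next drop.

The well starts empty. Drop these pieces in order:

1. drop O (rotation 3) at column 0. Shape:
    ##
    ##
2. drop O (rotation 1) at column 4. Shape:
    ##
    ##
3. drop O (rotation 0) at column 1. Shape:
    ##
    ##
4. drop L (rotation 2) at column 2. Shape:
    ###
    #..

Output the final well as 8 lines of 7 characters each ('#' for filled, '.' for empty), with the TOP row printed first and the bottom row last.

Answer: .......
.......
..###..
..#....
.##....
.##....
##..##.
##..##.

Derivation:
Drop 1: O rot3 at col 0 lands with bottom-row=0; cleared 0 line(s) (total 0); column heights now [2 2 0 0 0 0 0], max=2
Drop 2: O rot1 at col 4 lands with bottom-row=0; cleared 0 line(s) (total 0); column heights now [2 2 0 0 2 2 0], max=2
Drop 3: O rot0 at col 1 lands with bottom-row=2; cleared 0 line(s) (total 0); column heights now [2 4 4 0 2 2 0], max=4
Drop 4: L rot2 at col 2 lands with bottom-row=4; cleared 0 line(s) (total 0); column heights now [2 4 6 6 6 2 0], max=6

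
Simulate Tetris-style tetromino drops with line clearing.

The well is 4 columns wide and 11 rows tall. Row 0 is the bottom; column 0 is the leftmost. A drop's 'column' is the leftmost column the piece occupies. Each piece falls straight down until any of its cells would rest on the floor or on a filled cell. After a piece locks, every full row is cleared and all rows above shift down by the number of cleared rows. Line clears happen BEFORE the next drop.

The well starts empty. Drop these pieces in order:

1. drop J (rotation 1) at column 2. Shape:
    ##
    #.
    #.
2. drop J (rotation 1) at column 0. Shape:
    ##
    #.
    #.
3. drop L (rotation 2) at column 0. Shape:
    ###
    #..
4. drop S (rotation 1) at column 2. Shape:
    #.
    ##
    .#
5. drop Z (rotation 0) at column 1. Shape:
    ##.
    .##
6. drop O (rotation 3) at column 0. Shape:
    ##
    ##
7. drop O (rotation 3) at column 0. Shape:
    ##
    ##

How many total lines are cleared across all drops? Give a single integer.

Drop 1: J rot1 at col 2 lands with bottom-row=0; cleared 0 line(s) (total 0); column heights now [0 0 3 3], max=3
Drop 2: J rot1 at col 0 lands with bottom-row=0; cleared 1 line(s) (total 1); column heights now [2 0 2 0], max=2
Drop 3: L rot2 at col 0 lands with bottom-row=2; cleared 0 line(s) (total 1); column heights now [4 4 4 0], max=4
Drop 4: S rot1 at col 2 lands with bottom-row=3; cleared 1 line(s) (total 2); column heights now [3 0 5 4], max=5
Drop 5: Z rot0 at col 1 lands with bottom-row=5; cleared 0 line(s) (total 2); column heights now [3 7 7 6], max=7
Drop 6: O rot3 at col 0 lands with bottom-row=7; cleared 0 line(s) (total 2); column heights now [9 9 7 6], max=9
Drop 7: O rot3 at col 0 lands with bottom-row=9; cleared 0 line(s) (total 2); column heights now [11 11 7 6], max=11

Answer: 2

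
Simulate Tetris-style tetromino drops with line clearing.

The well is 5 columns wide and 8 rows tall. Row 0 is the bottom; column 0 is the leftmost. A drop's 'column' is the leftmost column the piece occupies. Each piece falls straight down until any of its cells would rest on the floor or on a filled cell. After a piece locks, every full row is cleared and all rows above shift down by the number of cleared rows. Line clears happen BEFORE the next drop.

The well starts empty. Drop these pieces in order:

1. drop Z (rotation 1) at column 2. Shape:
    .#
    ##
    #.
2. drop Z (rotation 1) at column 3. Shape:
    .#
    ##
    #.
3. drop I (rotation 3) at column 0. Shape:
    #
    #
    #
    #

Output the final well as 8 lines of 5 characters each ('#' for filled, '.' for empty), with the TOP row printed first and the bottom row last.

Answer: .....
.....
....#
...##
#..#.
#..#.
#.##.
#.#..

Derivation:
Drop 1: Z rot1 at col 2 lands with bottom-row=0; cleared 0 line(s) (total 0); column heights now [0 0 2 3 0], max=3
Drop 2: Z rot1 at col 3 lands with bottom-row=3; cleared 0 line(s) (total 0); column heights now [0 0 2 5 6], max=6
Drop 3: I rot3 at col 0 lands with bottom-row=0; cleared 0 line(s) (total 0); column heights now [4 0 2 5 6], max=6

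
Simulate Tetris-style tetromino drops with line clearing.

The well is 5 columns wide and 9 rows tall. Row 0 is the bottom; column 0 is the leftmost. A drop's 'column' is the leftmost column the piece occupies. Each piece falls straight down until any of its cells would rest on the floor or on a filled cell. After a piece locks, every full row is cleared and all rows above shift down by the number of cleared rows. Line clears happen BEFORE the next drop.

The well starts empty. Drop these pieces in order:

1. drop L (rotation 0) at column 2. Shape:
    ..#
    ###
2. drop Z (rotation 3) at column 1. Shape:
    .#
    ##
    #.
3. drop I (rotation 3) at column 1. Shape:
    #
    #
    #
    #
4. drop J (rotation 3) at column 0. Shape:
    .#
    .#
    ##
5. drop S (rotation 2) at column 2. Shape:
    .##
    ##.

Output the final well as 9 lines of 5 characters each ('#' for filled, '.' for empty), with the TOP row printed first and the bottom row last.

Drop 1: L rot0 at col 2 lands with bottom-row=0; cleared 0 line(s) (total 0); column heights now [0 0 1 1 2], max=2
Drop 2: Z rot3 at col 1 lands with bottom-row=0; cleared 0 line(s) (total 0); column heights now [0 2 3 1 2], max=3
Drop 3: I rot3 at col 1 lands with bottom-row=2; cleared 0 line(s) (total 0); column heights now [0 6 3 1 2], max=6
Drop 4: J rot3 at col 0 lands with bottom-row=6; cleared 0 line(s) (total 0); column heights now [7 9 3 1 2], max=9
Drop 5: S rot2 at col 2 lands with bottom-row=3; cleared 0 line(s) (total 0); column heights now [7 9 4 5 5], max=9

Answer: .#...
.#...
##...
.#...
.#.##
.###.
.##..
.##.#
.####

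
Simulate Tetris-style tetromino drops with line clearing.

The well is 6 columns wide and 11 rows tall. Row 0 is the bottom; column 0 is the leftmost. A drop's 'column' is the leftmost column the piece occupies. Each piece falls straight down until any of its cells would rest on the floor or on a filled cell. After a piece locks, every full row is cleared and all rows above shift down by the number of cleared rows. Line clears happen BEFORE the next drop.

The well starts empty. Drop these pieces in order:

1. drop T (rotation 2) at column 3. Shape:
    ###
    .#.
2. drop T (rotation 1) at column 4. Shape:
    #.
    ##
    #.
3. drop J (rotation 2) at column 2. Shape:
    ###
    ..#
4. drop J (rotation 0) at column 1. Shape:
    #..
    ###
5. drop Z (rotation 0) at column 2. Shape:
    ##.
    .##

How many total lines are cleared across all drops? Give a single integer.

Answer: 0

Derivation:
Drop 1: T rot2 at col 3 lands with bottom-row=0; cleared 0 line(s) (total 0); column heights now [0 0 0 2 2 2], max=2
Drop 2: T rot1 at col 4 lands with bottom-row=2; cleared 0 line(s) (total 0); column heights now [0 0 0 2 5 4], max=5
Drop 3: J rot2 at col 2 lands with bottom-row=5; cleared 0 line(s) (total 0); column heights now [0 0 7 7 7 4], max=7
Drop 4: J rot0 at col 1 lands with bottom-row=7; cleared 0 line(s) (total 0); column heights now [0 9 8 8 7 4], max=9
Drop 5: Z rot0 at col 2 lands with bottom-row=8; cleared 0 line(s) (total 0); column heights now [0 9 10 10 9 4], max=10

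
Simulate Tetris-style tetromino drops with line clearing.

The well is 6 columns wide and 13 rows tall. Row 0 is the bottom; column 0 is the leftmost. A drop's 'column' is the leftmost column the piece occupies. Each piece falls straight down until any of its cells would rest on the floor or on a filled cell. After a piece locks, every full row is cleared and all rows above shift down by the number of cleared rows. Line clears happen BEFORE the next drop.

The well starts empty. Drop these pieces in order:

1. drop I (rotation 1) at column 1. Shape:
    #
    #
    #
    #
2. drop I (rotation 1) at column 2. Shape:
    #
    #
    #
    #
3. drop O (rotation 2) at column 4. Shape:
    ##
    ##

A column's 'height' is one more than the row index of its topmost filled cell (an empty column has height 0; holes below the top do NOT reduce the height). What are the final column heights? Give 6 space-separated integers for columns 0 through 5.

Drop 1: I rot1 at col 1 lands with bottom-row=0; cleared 0 line(s) (total 0); column heights now [0 4 0 0 0 0], max=4
Drop 2: I rot1 at col 2 lands with bottom-row=0; cleared 0 line(s) (total 0); column heights now [0 4 4 0 0 0], max=4
Drop 3: O rot2 at col 4 lands with bottom-row=0; cleared 0 line(s) (total 0); column heights now [0 4 4 0 2 2], max=4

Answer: 0 4 4 0 2 2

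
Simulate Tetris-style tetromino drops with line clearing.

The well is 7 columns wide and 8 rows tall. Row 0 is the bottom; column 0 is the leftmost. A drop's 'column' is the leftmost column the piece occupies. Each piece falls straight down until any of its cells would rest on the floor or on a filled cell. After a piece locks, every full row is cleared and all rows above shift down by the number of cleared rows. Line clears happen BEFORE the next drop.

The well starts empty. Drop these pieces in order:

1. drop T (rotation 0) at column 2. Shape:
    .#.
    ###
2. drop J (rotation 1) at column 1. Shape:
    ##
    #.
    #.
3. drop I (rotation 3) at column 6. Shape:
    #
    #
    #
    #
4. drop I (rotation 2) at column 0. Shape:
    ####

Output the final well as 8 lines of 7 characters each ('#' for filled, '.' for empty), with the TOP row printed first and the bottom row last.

Drop 1: T rot0 at col 2 lands with bottom-row=0; cleared 0 line(s) (total 0); column heights now [0 0 1 2 1 0 0], max=2
Drop 2: J rot1 at col 1 lands with bottom-row=0; cleared 0 line(s) (total 0); column heights now [0 3 3 2 1 0 0], max=3
Drop 3: I rot3 at col 6 lands with bottom-row=0; cleared 0 line(s) (total 0); column heights now [0 3 3 2 1 0 4], max=4
Drop 4: I rot2 at col 0 lands with bottom-row=3; cleared 0 line(s) (total 0); column heights now [4 4 4 4 1 0 4], max=4

Answer: .......
.......
.......
.......
####..#
.##...#
.#.#..#
.####.#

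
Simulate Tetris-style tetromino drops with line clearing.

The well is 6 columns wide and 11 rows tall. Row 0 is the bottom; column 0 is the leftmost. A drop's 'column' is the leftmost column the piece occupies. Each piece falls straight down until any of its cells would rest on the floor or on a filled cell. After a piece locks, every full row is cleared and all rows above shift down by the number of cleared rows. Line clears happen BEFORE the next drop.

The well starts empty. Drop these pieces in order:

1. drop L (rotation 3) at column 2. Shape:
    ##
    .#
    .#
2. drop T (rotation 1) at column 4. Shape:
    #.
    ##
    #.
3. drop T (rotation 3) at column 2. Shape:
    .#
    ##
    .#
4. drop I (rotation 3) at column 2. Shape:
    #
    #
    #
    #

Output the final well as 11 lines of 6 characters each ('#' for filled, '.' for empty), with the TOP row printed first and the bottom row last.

Drop 1: L rot3 at col 2 lands with bottom-row=0; cleared 0 line(s) (total 0); column heights now [0 0 3 3 0 0], max=3
Drop 2: T rot1 at col 4 lands with bottom-row=0; cleared 0 line(s) (total 0); column heights now [0 0 3 3 3 2], max=3
Drop 3: T rot3 at col 2 lands with bottom-row=3; cleared 0 line(s) (total 0); column heights now [0 0 5 6 3 2], max=6
Drop 4: I rot3 at col 2 lands with bottom-row=5; cleared 0 line(s) (total 0); column heights now [0 0 9 6 3 2], max=9

Answer: ......
......
..#...
..#...
..#...
..##..
..##..
...#..
..###.
...###
...##.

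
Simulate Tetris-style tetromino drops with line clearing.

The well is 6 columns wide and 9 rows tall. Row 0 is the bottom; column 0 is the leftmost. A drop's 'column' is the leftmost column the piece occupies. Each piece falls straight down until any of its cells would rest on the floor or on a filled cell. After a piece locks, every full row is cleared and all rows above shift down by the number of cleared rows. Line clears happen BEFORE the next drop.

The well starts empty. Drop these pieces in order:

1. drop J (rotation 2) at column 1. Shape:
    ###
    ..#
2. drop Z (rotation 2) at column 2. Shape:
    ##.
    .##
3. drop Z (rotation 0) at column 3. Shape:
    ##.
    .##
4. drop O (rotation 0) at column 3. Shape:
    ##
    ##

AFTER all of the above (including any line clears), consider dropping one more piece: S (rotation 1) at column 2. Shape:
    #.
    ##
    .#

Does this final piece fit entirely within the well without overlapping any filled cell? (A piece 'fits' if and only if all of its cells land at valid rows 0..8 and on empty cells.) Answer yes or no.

Drop 1: J rot2 at col 1 lands with bottom-row=0; cleared 0 line(s) (total 0); column heights now [0 2 2 2 0 0], max=2
Drop 2: Z rot2 at col 2 lands with bottom-row=2; cleared 0 line(s) (total 0); column heights now [0 2 4 4 3 0], max=4
Drop 3: Z rot0 at col 3 lands with bottom-row=3; cleared 0 line(s) (total 0); column heights now [0 2 4 5 5 4], max=5
Drop 4: O rot0 at col 3 lands with bottom-row=5; cleared 0 line(s) (total 0); column heights now [0 2 4 7 7 4], max=7
Test piece S rot1 at col 2 (width 2): heights before test = [0 2 4 7 7 4]; fits = False

Answer: no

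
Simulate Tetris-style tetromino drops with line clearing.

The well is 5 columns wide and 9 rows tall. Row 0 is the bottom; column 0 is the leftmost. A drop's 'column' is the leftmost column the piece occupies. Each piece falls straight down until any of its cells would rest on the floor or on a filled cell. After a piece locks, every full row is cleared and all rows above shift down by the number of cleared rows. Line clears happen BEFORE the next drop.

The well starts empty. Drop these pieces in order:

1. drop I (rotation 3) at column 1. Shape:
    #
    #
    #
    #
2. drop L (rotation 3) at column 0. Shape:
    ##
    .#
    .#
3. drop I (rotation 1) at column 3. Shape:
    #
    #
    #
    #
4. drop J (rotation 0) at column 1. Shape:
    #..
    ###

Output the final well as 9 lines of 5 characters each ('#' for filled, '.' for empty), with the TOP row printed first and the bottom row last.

Drop 1: I rot3 at col 1 lands with bottom-row=0; cleared 0 line(s) (total 0); column heights now [0 4 0 0 0], max=4
Drop 2: L rot3 at col 0 lands with bottom-row=4; cleared 0 line(s) (total 0); column heights now [7 7 0 0 0], max=7
Drop 3: I rot1 at col 3 lands with bottom-row=0; cleared 0 line(s) (total 0); column heights now [7 7 0 4 0], max=7
Drop 4: J rot0 at col 1 lands with bottom-row=7; cleared 0 line(s) (total 0); column heights now [7 9 8 8 0], max=9

Answer: .#...
.###.
##...
.#...
.#...
.#.#.
.#.#.
.#.#.
.#.#.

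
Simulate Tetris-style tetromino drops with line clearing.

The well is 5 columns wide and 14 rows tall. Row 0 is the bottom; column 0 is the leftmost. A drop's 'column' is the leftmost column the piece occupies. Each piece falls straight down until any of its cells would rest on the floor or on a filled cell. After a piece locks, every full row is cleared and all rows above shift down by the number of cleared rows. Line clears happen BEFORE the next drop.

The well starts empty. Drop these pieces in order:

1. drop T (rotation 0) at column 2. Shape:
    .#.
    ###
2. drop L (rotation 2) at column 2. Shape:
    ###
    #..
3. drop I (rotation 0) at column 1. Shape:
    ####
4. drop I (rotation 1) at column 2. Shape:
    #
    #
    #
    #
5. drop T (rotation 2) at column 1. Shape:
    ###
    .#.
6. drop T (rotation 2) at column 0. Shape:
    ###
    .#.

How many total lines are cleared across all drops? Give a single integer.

Drop 1: T rot0 at col 2 lands with bottom-row=0; cleared 0 line(s) (total 0); column heights now [0 0 1 2 1], max=2
Drop 2: L rot2 at col 2 lands with bottom-row=1; cleared 0 line(s) (total 0); column heights now [0 0 3 3 3], max=3
Drop 3: I rot0 at col 1 lands with bottom-row=3; cleared 0 line(s) (total 0); column heights now [0 4 4 4 4], max=4
Drop 4: I rot1 at col 2 lands with bottom-row=4; cleared 0 line(s) (total 0); column heights now [0 4 8 4 4], max=8
Drop 5: T rot2 at col 1 lands with bottom-row=8; cleared 0 line(s) (total 0); column heights now [0 10 10 10 4], max=10
Drop 6: T rot2 at col 0 lands with bottom-row=10; cleared 0 line(s) (total 0); column heights now [12 12 12 10 4], max=12

Answer: 0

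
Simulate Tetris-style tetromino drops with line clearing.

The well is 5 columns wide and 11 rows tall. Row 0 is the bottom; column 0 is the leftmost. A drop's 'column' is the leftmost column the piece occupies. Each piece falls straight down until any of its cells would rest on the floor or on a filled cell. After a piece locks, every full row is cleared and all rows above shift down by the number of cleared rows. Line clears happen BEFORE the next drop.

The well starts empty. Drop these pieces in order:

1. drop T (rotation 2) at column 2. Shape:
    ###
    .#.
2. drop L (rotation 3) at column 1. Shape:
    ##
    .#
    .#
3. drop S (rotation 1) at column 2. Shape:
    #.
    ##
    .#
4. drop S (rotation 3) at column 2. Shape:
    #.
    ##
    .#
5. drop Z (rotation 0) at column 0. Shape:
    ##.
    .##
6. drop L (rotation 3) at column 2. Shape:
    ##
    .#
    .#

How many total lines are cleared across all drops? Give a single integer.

Answer: 0

Derivation:
Drop 1: T rot2 at col 2 lands with bottom-row=0; cleared 0 line(s) (total 0); column heights now [0 0 2 2 2], max=2
Drop 2: L rot3 at col 1 lands with bottom-row=2; cleared 0 line(s) (total 0); column heights now [0 5 5 2 2], max=5
Drop 3: S rot1 at col 2 lands with bottom-row=4; cleared 0 line(s) (total 0); column heights now [0 5 7 6 2], max=7
Drop 4: S rot3 at col 2 lands with bottom-row=6; cleared 0 line(s) (total 0); column heights now [0 5 9 8 2], max=9
Drop 5: Z rot0 at col 0 lands with bottom-row=9; cleared 0 line(s) (total 0); column heights now [11 11 10 8 2], max=11
Drop 6: L rot3 at col 2 lands with bottom-row=8; cleared 0 line(s) (total 0); column heights now [11 11 11 11 2], max=11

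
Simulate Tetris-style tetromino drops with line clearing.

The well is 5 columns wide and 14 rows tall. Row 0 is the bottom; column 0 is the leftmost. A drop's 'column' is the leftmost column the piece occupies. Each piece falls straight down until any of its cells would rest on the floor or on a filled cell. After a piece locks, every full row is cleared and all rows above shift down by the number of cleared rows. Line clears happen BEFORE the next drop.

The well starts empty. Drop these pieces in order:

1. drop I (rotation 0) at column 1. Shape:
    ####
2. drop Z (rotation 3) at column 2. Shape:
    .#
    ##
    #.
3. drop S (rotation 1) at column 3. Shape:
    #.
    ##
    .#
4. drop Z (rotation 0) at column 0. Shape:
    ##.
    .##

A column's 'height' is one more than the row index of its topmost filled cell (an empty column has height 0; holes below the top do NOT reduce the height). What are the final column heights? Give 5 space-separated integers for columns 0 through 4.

Answer: 5 5 4 6 5

Derivation:
Drop 1: I rot0 at col 1 lands with bottom-row=0; cleared 0 line(s) (total 0); column heights now [0 1 1 1 1], max=1
Drop 2: Z rot3 at col 2 lands with bottom-row=1; cleared 0 line(s) (total 0); column heights now [0 1 3 4 1], max=4
Drop 3: S rot1 at col 3 lands with bottom-row=3; cleared 0 line(s) (total 0); column heights now [0 1 3 6 5], max=6
Drop 4: Z rot0 at col 0 lands with bottom-row=3; cleared 0 line(s) (total 0); column heights now [5 5 4 6 5], max=6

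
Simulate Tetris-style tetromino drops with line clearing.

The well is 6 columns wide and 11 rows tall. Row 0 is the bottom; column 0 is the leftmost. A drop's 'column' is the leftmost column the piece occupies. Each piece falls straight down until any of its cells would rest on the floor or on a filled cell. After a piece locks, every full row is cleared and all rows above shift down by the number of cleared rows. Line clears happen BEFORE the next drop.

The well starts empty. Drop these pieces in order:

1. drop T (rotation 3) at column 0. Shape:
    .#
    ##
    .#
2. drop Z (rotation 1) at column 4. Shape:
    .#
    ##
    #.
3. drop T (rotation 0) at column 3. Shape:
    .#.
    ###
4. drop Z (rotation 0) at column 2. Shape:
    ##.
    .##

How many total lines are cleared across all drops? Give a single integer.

Answer: 0

Derivation:
Drop 1: T rot3 at col 0 lands with bottom-row=0; cleared 0 line(s) (total 0); column heights now [2 3 0 0 0 0], max=3
Drop 2: Z rot1 at col 4 lands with bottom-row=0; cleared 0 line(s) (total 0); column heights now [2 3 0 0 2 3], max=3
Drop 3: T rot0 at col 3 lands with bottom-row=3; cleared 0 line(s) (total 0); column heights now [2 3 0 4 5 4], max=5
Drop 4: Z rot0 at col 2 lands with bottom-row=5; cleared 0 line(s) (total 0); column heights now [2 3 7 7 6 4], max=7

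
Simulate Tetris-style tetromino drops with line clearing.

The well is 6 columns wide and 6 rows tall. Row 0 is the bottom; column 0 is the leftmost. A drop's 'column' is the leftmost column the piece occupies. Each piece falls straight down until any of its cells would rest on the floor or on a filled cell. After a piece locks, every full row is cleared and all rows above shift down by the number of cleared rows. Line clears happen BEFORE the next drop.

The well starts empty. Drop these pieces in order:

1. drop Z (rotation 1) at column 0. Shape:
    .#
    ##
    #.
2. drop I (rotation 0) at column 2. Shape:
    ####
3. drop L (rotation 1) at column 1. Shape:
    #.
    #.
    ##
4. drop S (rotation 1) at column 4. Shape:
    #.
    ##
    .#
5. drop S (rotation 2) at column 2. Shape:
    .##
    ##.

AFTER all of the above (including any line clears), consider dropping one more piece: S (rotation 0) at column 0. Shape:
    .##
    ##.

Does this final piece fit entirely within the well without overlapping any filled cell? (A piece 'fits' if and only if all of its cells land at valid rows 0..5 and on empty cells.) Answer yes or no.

Answer: no

Derivation:
Drop 1: Z rot1 at col 0 lands with bottom-row=0; cleared 0 line(s) (total 0); column heights now [2 3 0 0 0 0], max=3
Drop 2: I rot0 at col 2 lands with bottom-row=0; cleared 0 line(s) (total 0); column heights now [2 3 1 1 1 1], max=3
Drop 3: L rot1 at col 1 lands with bottom-row=3; cleared 0 line(s) (total 0); column heights now [2 6 4 1 1 1], max=6
Drop 4: S rot1 at col 4 lands with bottom-row=1; cleared 0 line(s) (total 0); column heights now [2 6 4 1 4 3], max=6
Drop 5: S rot2 at col 2 lands with bottom-row=4; cleared 0 line(s) (total 0); column heights now [2 6 5 6 6 3], max=6
Test piece S rot0 at col 0 (width 3): heights before test = [2 6 5 6 6 3]; fits = False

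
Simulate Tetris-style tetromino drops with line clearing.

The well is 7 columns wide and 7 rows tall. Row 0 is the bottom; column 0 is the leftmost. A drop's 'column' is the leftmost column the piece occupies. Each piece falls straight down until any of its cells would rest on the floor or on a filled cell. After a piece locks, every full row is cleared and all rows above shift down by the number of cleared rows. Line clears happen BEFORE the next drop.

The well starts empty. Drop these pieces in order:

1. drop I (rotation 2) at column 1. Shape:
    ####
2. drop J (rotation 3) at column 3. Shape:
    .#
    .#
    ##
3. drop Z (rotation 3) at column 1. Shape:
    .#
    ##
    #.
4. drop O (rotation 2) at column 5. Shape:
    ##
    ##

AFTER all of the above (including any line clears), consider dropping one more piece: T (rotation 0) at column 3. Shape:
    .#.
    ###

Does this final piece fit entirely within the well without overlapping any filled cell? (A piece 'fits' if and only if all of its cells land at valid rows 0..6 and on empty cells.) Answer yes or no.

Drop 1: I rot2 at col 1 lands with bottom-row=0; cleared 0 line(s) (total 0); column heights now [0 1 1 1 1 0 0], max=1
Drop 2: J rot3 at col 3 lands with bottom-row=1; cleared 0 line(s) (total 0); column heights now [0 1 1 2 4 0 0], max=4
Drop 3: Z rot3 at col 1 lands with bottom-row=1; cleared 0 line(s) (total 0); column heights now [0 3 4 2 4 0 0], max=4
Drop 4: O rot2 at col 5 lands with bottom-row=0; cleared 0 line(s) (total 0); column heights now [0 3 4 2 4 2 2], max=4
Test piece T rot0 at col 3 (width 3): heights before test = [0 3 4 2 4 2 2]; fits = True

Answer: yes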